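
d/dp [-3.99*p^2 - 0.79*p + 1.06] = -7.98*p - 0.79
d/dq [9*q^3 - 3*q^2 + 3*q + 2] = 27*q^2 - 6*q + 3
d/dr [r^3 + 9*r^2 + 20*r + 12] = 3*r^2 + 18*r + 20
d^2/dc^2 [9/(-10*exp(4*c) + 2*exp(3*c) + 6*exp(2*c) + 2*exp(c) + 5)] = 18*(4*(-20*exp(3*c) + 3*exp(2*c) + 6*exp(c) + 1)^2*exp(c) + (80*exp(3*c) - 9*exp(2*c) - 12*exp(c) - 1)*(-10*exp(4*c) + 2*exp(3*c) + 6*exp(2*c) + 2*exp(c) + 5))*exp(c)/(-10*exp(4*c) + 2*exp(3*c) + 6*exp(2*c) + 2*exp(c) + 5)^3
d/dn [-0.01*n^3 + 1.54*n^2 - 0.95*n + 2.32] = -0.03*n^2 + 3.08*n - 0.95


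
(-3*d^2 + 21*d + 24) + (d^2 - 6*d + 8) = -2*d^2 + 15*d + 32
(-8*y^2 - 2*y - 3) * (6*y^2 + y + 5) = -48*y^4 - 20*y^3 - 60*y^2 - 13*y - 15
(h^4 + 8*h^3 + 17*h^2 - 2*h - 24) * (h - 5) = h^5 + 3*h^4 - 23*h^3 - 87*h^2 - 14*h + 120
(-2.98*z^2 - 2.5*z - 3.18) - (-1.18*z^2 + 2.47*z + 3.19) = -1.8*z^2 - 4.97*z - 6.37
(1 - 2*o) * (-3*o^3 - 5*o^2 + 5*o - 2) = 6*o^4 + 7*o^3 - 15*o^2 + 9*o - 2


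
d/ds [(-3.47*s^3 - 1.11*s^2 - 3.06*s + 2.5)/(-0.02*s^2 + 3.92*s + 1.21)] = (0.0694*s^4 - 27.2048*s^3 - 17.0085*s^2 - 2.5862*s - 13.5026)/(0.0004*s^4 - 0.1568*s^3 + 15.318*s^2 + 9.4864*s + 1.4641)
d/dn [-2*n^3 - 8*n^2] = 2*n*(-3*n - 8)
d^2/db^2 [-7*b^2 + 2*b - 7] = -14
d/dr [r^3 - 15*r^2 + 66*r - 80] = 3*r^2 - 30*r + 66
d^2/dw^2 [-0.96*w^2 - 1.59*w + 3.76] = -1.92000000000000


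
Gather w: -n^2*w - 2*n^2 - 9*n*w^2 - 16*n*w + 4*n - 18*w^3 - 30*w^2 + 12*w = -2*n^2 + 4*n - 18*w^3 + w^2*(-9*n - 30) + w*(-n^2 - 16*n + 12)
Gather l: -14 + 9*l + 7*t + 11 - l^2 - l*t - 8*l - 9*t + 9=-l^2 + l*(1 - t) - 2*t + 6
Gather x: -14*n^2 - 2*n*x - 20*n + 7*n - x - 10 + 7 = -14*n^2 - 13*n + x*(-2*n - 1) - 3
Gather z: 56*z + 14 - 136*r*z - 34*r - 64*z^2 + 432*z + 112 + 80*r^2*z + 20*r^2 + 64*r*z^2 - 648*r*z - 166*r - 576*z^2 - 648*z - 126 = 20*r^2 - 200*r + z^2*(64*r - 640) + z*(80*r^2 - 784*r - 160)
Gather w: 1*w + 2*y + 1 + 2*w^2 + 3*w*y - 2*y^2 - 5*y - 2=2*w^2 + w*(3*y + 1) - 2*y^2 - 3*y - 1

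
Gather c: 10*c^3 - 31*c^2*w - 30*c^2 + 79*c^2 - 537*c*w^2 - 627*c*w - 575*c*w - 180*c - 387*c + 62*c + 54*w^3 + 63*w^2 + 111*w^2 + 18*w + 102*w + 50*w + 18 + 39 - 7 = 10*c^3 + c^2*(49 - 31*w) + c*(-537*w^2 - 1202*w - 505) + 54*w^3 + 174*w^2 + 170*w + 50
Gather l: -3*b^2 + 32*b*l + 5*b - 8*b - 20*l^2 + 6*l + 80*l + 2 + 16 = -3*b^2 - 3*b - 20*l^2 + l*(32*b + 86) + 18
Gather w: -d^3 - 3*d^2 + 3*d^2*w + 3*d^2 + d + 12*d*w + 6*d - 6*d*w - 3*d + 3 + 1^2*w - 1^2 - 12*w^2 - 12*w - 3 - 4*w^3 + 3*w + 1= -d^3 + 4*d - 4*w^3 - 12*w^2 + w*(3*d^2 + 6*d - 8)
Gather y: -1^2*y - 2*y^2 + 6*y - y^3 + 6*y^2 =-y^3 + 4*y^2 + 5*y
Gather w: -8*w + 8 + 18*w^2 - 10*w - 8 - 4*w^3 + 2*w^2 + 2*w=-4*w^3 + 20*w^2 - 16*w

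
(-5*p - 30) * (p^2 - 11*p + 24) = -5*p^3 + 25*p^2 + 210*p - 720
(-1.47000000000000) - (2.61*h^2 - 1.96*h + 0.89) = -2.61*h^2 + 1.96*h - 2.36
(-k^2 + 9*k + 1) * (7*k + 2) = -7*k^3 + 61*k^2 + 25*k + 2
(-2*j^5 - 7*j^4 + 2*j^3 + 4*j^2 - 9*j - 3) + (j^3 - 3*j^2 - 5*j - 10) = -2*j^5 - 7*j^4 + 3*j^3 + j^2 - 14*j - 13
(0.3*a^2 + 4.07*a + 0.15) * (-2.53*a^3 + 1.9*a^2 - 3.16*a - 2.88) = -0.759*a^5 - 9.7271*a^4 + 6.4055*a^3 - 13.4402*a^2 - 12.1956*a - 0.432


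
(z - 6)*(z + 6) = z^2 - 36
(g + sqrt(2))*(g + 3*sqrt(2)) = g^2 + 4*sqrt(2)*g + 6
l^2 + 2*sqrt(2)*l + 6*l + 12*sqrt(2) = (l + 6)*(l + 2*sqrt(2))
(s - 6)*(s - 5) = s^2 - 11*s + 30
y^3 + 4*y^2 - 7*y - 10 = (y - 2)*(y + 1)*(y + 5)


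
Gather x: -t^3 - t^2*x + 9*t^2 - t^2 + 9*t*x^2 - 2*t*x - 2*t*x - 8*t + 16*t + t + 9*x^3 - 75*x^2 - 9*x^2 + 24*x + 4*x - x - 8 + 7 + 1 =-t^3 + 8*t^2 + 9*t + 9*x^3 + x^2*(9*t - 84) + x*(-t^2 - 4*t + 27)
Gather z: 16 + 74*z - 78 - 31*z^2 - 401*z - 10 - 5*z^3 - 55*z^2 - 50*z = -5*z^3 - 86*z^2 - 377*z - 72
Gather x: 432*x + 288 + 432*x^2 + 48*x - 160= 432*x^2 + 480*x + 128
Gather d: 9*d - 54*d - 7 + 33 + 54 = 80 - 45*d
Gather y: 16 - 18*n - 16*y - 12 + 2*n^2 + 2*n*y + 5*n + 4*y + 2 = 2*n^2 - 13*n + y*(2*n - 12) + 6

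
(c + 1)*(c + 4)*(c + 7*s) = c^3 + 7*c^2*s + 5*c^2 + 35*c*s + 4*c + 28*s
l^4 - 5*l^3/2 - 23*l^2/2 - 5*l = l*(l - 5)*(l + 1/2)*(l + 2)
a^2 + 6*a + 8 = (a + 2)*(a + 4)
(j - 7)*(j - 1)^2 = j^3 - 9*j^2 + 15*j - 7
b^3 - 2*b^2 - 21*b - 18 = (b - 6)*(b + 1)*(b + 3)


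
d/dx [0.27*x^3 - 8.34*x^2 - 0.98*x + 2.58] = 0.81*x^2 - 16.68*x - 0.98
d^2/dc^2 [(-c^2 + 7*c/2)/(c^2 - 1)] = (7*c^3 - 6*c^2 + 21*c - 2)/(c^6 - 3*c^4 + 3*c^2 - 1)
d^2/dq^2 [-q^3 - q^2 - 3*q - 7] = -6*q - 2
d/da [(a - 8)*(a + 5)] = 2*a - 3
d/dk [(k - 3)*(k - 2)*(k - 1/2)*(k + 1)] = 4*k^3 - 27*k^2/2 + 6*k + 11/2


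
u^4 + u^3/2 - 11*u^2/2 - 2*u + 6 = (u - 2)*(u - 1)*(u + 3/2)*(u + 2)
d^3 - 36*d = d*(d - 6)*(d + 6)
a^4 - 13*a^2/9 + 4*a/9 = a*(a - 1)*(a - 1/3)*(a + 4/3)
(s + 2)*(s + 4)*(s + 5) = s^3 + 11*s^2 + 38*s + 40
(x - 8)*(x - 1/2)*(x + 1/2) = x^3 - 8*x^2 - x/4 + 2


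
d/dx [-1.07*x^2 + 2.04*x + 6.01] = 2.04 - 2.14*x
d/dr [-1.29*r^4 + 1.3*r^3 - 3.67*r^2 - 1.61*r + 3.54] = -5.16*r^3 + 3.9*r^2 - 7.34*r - 1.61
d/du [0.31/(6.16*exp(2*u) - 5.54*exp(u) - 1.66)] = (1.7174 - 3.8192*exp(u))*exp(u)/(-6.16*exp(2*u) + 5.54*exp(u) + 1.66)^2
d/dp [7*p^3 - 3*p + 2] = 21*p^2 - 3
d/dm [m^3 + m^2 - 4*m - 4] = 3*m^2 + 2*m - 4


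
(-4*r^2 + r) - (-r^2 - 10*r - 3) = -3*r^2 + 11*r + 3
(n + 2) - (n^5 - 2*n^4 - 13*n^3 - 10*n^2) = -n^5 + 2*n^4 + 13*n^3 + 10*n^2 + n + 2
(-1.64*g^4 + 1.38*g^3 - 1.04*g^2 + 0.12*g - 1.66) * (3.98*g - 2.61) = -6.5272*g^5 + 9.7728*g^4 - 7.741*g^3 + 3.192*g^2 - 6.92*g + 4.3326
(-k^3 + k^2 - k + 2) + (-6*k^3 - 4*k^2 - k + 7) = -7*k^3 - 3*k^2 - 2*k + 9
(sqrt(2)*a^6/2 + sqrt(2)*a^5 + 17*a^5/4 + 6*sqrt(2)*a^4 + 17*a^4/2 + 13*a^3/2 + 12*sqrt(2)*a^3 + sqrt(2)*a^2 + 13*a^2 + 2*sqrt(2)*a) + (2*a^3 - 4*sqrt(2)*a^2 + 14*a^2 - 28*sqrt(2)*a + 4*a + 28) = sqrt(2)*a^6/2 + sqrt(2)*a^5 + 17*a^5/4 + 6*sqrt(2)*a^4 + 17*a^4/2 + 17*a^3/2 + 12*sqrt(2)*a^3 - 3*sqrt(2)*a^2 + 27*a^2 - 26*sqrt(2)*a + 4*a + 28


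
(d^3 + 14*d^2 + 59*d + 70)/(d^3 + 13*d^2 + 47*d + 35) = (d + 2)/(d + 1)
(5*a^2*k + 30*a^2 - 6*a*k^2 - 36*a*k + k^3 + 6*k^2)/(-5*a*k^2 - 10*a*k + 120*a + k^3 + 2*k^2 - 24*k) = (-a + k)/(k - 4)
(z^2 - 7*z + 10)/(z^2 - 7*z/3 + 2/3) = 3*(z - 5)/(3*z - 1)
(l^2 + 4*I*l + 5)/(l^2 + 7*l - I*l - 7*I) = (l + 5*I)/(l + 7)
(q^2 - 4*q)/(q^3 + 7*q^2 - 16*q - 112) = q/(q^2 + 11*q + 28)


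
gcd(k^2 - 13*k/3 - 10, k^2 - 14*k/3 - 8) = k - 6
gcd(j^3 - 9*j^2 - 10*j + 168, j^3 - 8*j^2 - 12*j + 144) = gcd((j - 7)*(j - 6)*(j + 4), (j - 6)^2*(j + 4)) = j^2 - 2*j - 24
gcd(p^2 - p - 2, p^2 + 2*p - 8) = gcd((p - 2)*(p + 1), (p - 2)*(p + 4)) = p - 2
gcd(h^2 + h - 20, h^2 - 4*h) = h - 4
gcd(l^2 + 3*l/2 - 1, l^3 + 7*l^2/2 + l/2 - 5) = l + 2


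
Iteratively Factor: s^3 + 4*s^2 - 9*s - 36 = (s - 3)*(s^2 + 7*s + 12) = (s - 3)*(s + 3)*(s + 4)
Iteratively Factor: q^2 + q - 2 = (q - 1)*(q + 2)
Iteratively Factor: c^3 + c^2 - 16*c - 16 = (c + 4)*(c^2 - 3*c - 4) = (c + 1)*(c + 4)*(c - 4)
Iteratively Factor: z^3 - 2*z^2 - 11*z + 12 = (z + 3)*(z^2 - 5*z + 4) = (z - 1)*(z + 3)*(z - 4)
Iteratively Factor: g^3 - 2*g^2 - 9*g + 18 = (g + 3)*(g^2 - 5*g + 6) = (g - 2)*(g + 3)*(g - 3)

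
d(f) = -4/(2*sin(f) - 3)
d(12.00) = 0.98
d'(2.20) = -2.46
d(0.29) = 1.65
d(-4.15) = 3.06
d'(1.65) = -0.63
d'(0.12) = 1.04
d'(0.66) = 2.01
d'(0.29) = 1.30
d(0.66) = 2.26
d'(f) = 8*cos(f)/(2*sin(f) - 3)^2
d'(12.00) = 0.41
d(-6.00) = 1.64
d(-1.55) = 0.80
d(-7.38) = 0.84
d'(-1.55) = 0.01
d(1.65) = 3.98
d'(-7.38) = 0.16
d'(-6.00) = 1.29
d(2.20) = 2.89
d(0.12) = 1.45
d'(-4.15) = -2.49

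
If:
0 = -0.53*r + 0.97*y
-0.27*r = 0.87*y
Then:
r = 0.00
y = 0.00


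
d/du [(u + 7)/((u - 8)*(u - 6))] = (-u^2 - 14*u + 146)/(u^4 - 28*u^3 + 292*u^2 - 1344*u + 2304)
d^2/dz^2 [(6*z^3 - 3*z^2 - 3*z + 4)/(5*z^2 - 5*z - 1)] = 6*(10*z^3 + 115*z^2 - 109*z + 44)/(125*z^6 - 375*z^5 + 300*z^4 + 25*z^3 - 60*z^2 - 15*z - 1)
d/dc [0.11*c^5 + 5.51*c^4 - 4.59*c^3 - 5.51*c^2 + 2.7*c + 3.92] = 0.55*c^4 + 22.04*c^3 - 13.77*c^2 - 11.02*c + 2.7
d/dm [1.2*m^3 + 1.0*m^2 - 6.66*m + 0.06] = 3.6*m^2 + 2.0*m - 6.66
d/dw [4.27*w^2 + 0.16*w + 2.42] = 8.54*w + 0.16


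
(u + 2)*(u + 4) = u^2 + 6*u + 8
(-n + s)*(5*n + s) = -5*n^2 + 4*n*s + s^2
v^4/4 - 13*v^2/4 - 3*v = v*(v/4 + 1/4)*(v - 4)*(v + 3)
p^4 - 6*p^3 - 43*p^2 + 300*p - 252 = (p - 6)^2*(p - 1)*(p + 7)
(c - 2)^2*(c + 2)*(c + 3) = c^4 + c^3 - 10*c^2 - 4*c + 24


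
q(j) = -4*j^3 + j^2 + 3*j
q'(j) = -12*j^2 + 2*j + 3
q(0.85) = 0.82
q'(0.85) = -3.97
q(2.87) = -77.71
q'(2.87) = -90.10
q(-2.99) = 106.89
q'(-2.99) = -110.26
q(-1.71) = 17.79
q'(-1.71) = -35.51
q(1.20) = -1.87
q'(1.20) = -11.88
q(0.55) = 1.29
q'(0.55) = 0.47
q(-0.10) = -0.29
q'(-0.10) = 2.68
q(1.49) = -6.54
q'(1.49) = -20.66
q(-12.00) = 7020.00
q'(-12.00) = -1749.00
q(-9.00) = 2970.00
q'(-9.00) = -987.00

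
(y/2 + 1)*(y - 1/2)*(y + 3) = y^3/2 + 9*y^2/4 + 7*y/4 - 3/2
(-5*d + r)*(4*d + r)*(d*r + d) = -20*d^3*r - 20*d^3 - d^2*r^2 - d^2*r + d*r^3 + d*r^2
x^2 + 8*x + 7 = (x + 1)*(x + 7)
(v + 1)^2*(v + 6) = v^3 + 8*v^2 + 13*v + 6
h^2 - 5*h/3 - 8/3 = (h - 8/3)*(h + 1)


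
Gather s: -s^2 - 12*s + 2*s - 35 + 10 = -s^2 - 10*s - 25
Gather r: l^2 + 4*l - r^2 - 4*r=l^2 + 4*l - r^2 - 4*r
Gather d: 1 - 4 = -3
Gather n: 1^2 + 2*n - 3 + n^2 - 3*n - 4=n^2 - n - 6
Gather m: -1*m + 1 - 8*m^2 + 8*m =-8*m^2 + 7*m + 1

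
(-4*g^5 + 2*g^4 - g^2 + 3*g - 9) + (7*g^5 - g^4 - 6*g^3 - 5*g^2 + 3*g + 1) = 3*g^5 + g^4 - 6*g^3 - 6*g^2 + 6*g - 8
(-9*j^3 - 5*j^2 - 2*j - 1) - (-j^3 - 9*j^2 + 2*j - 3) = -8*j^3 + 4*j^2 - 4*j + 2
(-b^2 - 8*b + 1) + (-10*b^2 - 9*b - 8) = -11*b^2 - 17*b - 7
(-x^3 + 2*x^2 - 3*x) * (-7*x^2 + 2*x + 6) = 7*x^5 - 16*x^4 + 19*x^3 + 6*x^2 - 18*x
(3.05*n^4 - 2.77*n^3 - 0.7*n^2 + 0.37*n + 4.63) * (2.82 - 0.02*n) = -0.061*n^5 + 8.6564*n^4 - 7.7974*n^3 - 1.9814*n^2 + 0.9508*n + 13.0566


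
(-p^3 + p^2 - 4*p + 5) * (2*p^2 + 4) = -2*p^5 + 2*p^4 - 12*p^3 + 14*p^2 - 16*p + 20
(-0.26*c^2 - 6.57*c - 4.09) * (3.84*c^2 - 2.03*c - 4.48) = -0.9984*c^4 - 24.701*c^3 - 1.2037*c^2 + 37.7363*c + 18.3232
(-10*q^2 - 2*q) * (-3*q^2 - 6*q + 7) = 30*q^4 + 66*q^3 - 58*q^2 - 14*q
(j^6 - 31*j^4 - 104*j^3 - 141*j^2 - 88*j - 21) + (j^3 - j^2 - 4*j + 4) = j^6 - 31*j^4 - 103*j^3 - 142*j^2 - 92*j - 17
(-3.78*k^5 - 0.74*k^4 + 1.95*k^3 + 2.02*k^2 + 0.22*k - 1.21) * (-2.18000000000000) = 8.2404*k^5 + 1.6132*k^4 - 4.251*k^3 - 4.4036*k^2 - 0.4796*k + 2.6378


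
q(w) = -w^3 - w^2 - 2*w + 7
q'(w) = -3*w^2 - 2*w - 2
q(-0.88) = 8.67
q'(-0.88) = -2.56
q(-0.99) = 8.97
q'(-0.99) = -2.96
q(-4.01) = 63.42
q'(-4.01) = -42.22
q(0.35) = 6.13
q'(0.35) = -3.07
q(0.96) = 3.27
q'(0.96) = -6.68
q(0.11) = 6.77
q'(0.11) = -2.26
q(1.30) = 0.51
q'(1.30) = -9.67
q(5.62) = -213.33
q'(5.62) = -107.99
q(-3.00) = 31.00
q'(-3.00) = -23.00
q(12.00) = -1889.00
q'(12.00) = -458.00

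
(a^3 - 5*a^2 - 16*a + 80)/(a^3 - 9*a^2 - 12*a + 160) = (a - 4)/(a - 8)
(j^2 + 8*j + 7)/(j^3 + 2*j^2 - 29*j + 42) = (j + 1)/(j^2 - 5*j + 6)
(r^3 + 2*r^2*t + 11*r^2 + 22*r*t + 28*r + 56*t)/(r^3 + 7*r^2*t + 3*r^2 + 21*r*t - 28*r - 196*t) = (r^2 + 2*r*t + 4*r + 8*t)/(r^2 + 7*r*t - 4*r - 28*t)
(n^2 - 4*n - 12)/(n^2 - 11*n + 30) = (n + 2)/(n - 5)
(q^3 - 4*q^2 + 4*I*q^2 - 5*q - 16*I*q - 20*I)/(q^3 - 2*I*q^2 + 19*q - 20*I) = (q^2 - 4*q - 5)/(q^2 - 6*I*q - 5)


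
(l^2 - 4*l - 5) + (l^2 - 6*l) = 2*l^2 - 10*l - 5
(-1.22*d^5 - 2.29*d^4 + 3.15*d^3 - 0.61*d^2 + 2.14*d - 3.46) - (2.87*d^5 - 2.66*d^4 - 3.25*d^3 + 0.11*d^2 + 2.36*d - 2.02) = -4.09*d^5 + 0.37*d^4 + 6.4*d^3 - 0.72*d^2 - 0.22*d - 1.44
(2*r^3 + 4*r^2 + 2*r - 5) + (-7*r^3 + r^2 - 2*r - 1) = -5*r^3 + 5*r^2 - 6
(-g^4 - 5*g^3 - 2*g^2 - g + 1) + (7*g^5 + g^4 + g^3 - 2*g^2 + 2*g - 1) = 7*g^5 - 4*g^3 - 4*g^2 + g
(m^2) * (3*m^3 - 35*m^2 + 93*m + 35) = 3*m^5 - 35*m^4 + 93*m^3 + 35*m^2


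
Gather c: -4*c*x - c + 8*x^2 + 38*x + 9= c*(-4*x - 1) + 8*x^2 + 38*x + 9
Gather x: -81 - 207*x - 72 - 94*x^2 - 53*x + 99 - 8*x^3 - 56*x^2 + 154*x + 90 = -8*x^3 - 150*x^2 - 106*x + 36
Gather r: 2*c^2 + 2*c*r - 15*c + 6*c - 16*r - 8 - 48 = 2*c^2 - 9*c + r*(2*c - 16) - 56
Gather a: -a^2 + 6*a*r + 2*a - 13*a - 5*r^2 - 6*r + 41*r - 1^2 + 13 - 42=-a^2 + a*(6*r - 11) - 5*r^2 + 35*r - 30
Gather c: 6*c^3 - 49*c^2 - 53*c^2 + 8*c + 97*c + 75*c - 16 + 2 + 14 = 6*c^3 - 102*c^2 + 180*c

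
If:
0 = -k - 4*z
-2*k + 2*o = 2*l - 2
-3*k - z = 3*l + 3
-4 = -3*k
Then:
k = 4/3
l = -20/9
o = -17/9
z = -1/3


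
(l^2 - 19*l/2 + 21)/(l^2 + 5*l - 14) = (l^2 - 19*l/2 + 21)/(l^2 + 5*l - 14)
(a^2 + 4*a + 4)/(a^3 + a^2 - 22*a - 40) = (a + 2)/(a^2 - a - 20)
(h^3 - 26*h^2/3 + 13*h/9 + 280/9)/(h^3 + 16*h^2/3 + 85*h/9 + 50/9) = (3*h^2 - 31*h + 56)/(3*h^2 + 11*h + 10)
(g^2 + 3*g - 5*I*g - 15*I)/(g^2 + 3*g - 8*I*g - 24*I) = (g - 5*I)/(g - 8*I)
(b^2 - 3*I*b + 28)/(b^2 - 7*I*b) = (b + 4*I)/b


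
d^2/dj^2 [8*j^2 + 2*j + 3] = 16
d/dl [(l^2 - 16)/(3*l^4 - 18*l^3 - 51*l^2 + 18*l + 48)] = 2*(l*(l^4 - 6*l^3 - 17*l^2 + 6*l + 16) - (l^2 - 16)*(2*l^3 - 9*l^2 - 17*l + 3))/(3*(l^4 - 6*l^3 - 17*l^2 + 6*l + 16)^2)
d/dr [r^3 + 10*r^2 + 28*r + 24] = 3*r^2 + 20*r + 28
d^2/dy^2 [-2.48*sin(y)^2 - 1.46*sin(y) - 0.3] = 1.46*sin(y) - 4.96*cos(2*y)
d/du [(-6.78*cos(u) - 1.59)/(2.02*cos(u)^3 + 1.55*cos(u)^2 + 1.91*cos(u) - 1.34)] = -(27.3912*cos(u)^3 + 20.1444*cos(u)^2 + 4.92899999999999*cos(u) + 12.1221)*sin(u)/(2.02*cos(u)^3 + 1.55*cos(u)^2 + 1.91*cos(u) - 1.34)^2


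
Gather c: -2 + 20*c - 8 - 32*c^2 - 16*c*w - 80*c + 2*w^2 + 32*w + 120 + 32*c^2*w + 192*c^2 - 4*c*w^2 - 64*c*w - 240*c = c^2*(32*w + 160) + c*(-4*w^2 - 80*w - 300) + 2*w^2 + 32*w + 110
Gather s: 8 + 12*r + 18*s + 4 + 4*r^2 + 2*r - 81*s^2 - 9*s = 4*r^2 + 14*r - 81*s^2 + 9*s + 12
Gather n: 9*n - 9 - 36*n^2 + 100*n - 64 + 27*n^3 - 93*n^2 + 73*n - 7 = 27*n^3 - 129*n^2 + 182*n - 80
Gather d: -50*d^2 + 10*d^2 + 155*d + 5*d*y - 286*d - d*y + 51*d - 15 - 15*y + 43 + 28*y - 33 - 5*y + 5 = -40*d^2 + d*(4*y - 80) + 8*y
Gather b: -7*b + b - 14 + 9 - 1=-6*b - 6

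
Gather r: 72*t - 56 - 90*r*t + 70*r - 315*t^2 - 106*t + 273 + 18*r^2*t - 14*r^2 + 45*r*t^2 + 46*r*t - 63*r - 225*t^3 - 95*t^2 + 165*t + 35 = r^2*(18*t - 14) + r*(45*t^2 - 44*t + 7) - 225*t^3 - 410*t^2 + 131*t + 252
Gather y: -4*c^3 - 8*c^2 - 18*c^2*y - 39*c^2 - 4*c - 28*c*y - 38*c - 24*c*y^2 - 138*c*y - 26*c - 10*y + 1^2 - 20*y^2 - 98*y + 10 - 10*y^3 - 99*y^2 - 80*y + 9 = -4*c^3 - 47*c^2 - 68*c - 10*y^3 + y^2*(-24*c - 119) + y*(-18*c^2 - 166*c - 188) + 20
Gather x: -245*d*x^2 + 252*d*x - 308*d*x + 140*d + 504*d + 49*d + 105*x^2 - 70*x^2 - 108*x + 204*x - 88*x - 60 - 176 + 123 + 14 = 693*d + x^2*(35 - 245*d) + x*(8 - 56*d) - 99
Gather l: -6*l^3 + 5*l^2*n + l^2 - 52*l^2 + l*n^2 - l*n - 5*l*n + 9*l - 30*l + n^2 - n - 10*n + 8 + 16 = -6*l^3 + l^2*(5*n - 51) + l*(n^2 - 6*n - 21) + n^2 - 11*n + 24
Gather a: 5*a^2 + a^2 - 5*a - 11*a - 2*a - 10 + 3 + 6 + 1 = 6*a^2 - 18*a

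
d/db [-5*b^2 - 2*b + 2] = -10*b - 2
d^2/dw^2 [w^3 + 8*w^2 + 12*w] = 6*w + 16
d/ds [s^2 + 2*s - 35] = 2*s + 2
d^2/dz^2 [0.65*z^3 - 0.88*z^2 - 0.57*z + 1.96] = 3.9*z - 1.76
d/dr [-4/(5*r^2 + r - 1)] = 4*(10*r + 1)/(5*r^2 + r - 1)^2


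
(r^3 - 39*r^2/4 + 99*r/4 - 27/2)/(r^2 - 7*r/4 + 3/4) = (r^2 - 9*r + 18)/(r - 1)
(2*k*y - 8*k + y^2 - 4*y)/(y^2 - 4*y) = (2*k + y)/y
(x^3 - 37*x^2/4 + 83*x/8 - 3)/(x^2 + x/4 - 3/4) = (x^2 - 17*x/2 + 4)/(x + 1)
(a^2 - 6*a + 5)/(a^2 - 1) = (a - 5)/(a + 1)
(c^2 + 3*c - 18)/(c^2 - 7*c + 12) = (c + 6)/(c - 4)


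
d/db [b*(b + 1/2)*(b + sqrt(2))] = 3*b^2 + b + 2*sqrt(2)*b + sqrt(2)/2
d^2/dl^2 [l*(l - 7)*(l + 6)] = 6*l - 2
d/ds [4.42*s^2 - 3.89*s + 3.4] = 8.84*s - 3.89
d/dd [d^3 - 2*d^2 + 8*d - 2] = 3*d^2 - 4*d + 8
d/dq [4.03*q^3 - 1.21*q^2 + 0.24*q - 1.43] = 12.09*q^2 - 2.42*q + 0.24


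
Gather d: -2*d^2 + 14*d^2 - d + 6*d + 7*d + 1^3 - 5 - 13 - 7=12*d^2 + 12*d - 24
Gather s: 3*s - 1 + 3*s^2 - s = 3*s^2 + 2*s - 1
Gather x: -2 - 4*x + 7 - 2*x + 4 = 9 - 6*x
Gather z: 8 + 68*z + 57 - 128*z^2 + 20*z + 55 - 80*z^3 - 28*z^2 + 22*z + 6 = -80*z^3 - 156*z^2 + 110*z + 126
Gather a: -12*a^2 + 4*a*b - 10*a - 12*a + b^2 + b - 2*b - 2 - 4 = -12*a^2 + a*(4*b - 22) + b^2 - b - 6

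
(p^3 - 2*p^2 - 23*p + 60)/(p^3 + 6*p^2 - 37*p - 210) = (p^2 - 7*p + 12)/(p^2 + p - 42)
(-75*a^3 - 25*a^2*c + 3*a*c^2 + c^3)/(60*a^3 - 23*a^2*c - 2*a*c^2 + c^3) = (-15*a^2 - 2*a*c + c^2)/(12*a^2 - 7*a*c + c^2)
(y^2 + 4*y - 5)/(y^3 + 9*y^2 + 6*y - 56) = (y^2 + 4*y - 5)/(y^3 + 9*y^2 + 6*y - 56)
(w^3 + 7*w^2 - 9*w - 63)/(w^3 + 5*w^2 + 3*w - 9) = (w^2 + 4*w - 21)/(w^2 + 2*w - 3)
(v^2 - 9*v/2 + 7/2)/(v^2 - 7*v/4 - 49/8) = 4*(v - 1)/(4*v + 7)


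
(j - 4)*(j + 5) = j^2 + j - 20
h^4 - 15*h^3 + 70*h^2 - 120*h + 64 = (h - 8)*(h - 4)*(h - 2)*(h - 1)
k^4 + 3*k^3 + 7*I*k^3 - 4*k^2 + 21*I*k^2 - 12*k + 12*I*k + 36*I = (k + 3)*(k - I)*(k + 2*I)*(k + 6*I)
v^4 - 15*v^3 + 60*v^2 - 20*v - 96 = (v - 8)*(v - 6)*(v - 2)*(v + 1)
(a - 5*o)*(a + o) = a^2 - 4*a*o - 5*o^2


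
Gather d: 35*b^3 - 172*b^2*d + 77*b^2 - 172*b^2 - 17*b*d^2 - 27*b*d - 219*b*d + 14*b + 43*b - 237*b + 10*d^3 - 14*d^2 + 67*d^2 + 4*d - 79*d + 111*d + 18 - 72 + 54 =35*b^3 - 95*b^2 - 180*b + 10*d^3 + d^2*(53 - 17*b) + d*(-172*b^2 - 246*b + 36)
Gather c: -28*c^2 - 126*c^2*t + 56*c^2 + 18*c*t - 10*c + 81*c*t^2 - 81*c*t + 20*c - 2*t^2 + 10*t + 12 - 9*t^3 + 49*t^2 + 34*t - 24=c^2*(28 - 126*t) + c*(81*t^2 - 63*t + 10) - 9*t^3 + 47*t^2 + 44*t - 12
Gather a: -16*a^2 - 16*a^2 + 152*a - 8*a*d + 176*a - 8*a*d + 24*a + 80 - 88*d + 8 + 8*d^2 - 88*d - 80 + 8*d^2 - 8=-32*a^2 + a*(352 - 16*d) + 16*d^2 - 176*d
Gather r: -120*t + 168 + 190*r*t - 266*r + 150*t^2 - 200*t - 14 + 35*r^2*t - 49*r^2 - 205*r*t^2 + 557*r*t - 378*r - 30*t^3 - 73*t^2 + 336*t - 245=r^2*(35*t - 49) + r*(-205*t^2 + 747*t - 644) - 30*t^3 + 77*t^2 + 16*t - 91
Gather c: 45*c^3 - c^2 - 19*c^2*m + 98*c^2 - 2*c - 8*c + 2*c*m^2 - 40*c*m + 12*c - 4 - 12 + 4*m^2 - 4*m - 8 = 45*c^3 + c^2*(97 - 19*m) + c*(2*m^2 - 40*m + 2) + 4*m^2 - 4*m - 24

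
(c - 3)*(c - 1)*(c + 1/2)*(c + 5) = c^4 + 3*c^3/2 - 33*c^2/2 + 13*c/2 + 15/2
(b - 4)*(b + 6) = b^2 + 2*b - 24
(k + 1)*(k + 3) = k^2 + 4*k + 3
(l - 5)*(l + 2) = l^2 - 3*l - 10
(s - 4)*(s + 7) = s^2 + 3*s - 28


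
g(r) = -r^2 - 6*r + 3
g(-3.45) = 11.80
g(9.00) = -132.00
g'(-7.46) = 8.92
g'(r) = -2*r - 6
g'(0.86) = -7.72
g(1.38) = -7.18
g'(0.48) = -6.96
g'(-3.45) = 0.90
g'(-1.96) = -2.08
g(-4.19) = 10.58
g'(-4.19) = 2.38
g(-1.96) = 10.92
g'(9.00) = -24.00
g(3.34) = -28.20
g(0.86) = -2.90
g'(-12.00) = 18.00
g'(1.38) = -8.76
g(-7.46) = -7.89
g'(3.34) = -12.68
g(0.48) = -0.11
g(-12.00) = -69.00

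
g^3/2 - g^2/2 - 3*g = g*(g/2 + 1)*(g - 3)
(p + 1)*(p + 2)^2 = p^3 + 5*p^2 + 8*p + 4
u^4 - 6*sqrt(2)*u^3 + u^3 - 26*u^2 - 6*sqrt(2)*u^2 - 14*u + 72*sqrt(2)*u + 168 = (u - 3)*(u + 4)*(u - 7*sqrt(2))*(u + sqrt(2))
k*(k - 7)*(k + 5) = k^3 - 2*k^2 - 35*k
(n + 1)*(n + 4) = n^2 + 5*n + 4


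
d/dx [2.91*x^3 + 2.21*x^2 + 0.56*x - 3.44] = 8.73*x^2 + 4.42*x + 0.56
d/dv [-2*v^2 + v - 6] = 1 - 4*v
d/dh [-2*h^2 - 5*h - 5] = -4*h - 5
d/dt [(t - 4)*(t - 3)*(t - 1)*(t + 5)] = 4*t^3 - 9*t^2 - 42*t + 83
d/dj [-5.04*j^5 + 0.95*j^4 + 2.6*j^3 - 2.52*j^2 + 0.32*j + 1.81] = -25.2*j^4 + 3.8*j^3 + 7.8*j^2 - 5.04*j + 0.32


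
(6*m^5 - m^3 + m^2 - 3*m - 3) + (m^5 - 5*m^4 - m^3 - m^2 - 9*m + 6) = 7*m^5 - 5*m^4 - 2*m^3 - 12*m + 3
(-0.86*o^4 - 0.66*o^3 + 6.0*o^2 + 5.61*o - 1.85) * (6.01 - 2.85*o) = 2.451*o^5 - 3.2876*o^4 - 21.0666*o^3 + 20.0715*o^2 + 38.9886*o - 11.1185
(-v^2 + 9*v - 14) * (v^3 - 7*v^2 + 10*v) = -v^5 + 16*v^4 - 87*v^3 + 188*v^2 - 140*v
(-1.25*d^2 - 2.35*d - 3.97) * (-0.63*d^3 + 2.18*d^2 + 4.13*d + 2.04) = 0.7875*d^5 - 1.2445*d^4 - 7.7844*d^3 - 20.9101*d^2 - 21.1901*d - 8.0988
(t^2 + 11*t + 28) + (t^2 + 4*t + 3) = 2*t^2 + 15*t + 31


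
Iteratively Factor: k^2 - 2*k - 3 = (k + 1)*(k - 3)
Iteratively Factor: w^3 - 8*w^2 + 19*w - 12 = (w - 1)*(w^2 - 7*w + 12) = (w - 4)*(w - 1)*(w - 3)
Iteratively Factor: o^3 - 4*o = (o + 2)*(o^2 - 2*o) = o*(o + 2)*(o - 2)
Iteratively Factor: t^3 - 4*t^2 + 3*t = (t)*(t^2 - 4*t + 3) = t*(t - 3)*(t - 1)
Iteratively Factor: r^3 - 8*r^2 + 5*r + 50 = (r - 5)*(r^2 - 3*r - 10) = (r - 5)^2*(r + 2)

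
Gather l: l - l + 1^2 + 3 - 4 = 0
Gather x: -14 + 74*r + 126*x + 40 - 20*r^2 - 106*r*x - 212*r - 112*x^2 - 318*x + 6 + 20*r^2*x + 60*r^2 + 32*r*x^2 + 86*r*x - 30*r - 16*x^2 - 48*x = 40*r^2 - 168*r + x^2*(32*r - 128) + x*(20*r^2 - 20*r - 240) + 32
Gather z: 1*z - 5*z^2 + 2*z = -5*z^2 + 3*z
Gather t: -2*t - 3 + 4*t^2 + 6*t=4*t^2 + 4*t - 3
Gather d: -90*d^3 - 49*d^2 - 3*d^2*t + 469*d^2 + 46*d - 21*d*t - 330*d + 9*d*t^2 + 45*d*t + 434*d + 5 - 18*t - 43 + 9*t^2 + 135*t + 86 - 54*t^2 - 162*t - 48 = -90*d^3 + d^2*(420 - 3*t) + d*(9*t^2 + 24*t + 150) - 45*t^2 - 45*t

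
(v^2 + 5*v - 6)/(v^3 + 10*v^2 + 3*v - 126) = (v - 1)/(v^2 + 4*v - 21)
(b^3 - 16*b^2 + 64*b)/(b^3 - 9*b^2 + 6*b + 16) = b*(b - 8)/(b^2 - b - 2)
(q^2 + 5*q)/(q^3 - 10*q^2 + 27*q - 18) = q*(q + 5)/(q^3 - 10*q^2 + 27*q - 18)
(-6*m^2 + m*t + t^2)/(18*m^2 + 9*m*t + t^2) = (-2*m + t)/(6*m + t)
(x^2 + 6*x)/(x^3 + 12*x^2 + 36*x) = 1/(x + 6)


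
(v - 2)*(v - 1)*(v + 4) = v^3 + v^2 - 10*v + 8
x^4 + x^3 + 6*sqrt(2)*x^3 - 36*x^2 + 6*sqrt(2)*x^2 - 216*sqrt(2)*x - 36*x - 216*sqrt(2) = (x - 6)*(x + 1)*(x + 6)*(x + 6*sqrt(2))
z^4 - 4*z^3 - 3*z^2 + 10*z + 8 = (z - 4)*(z - 2)*(z + 1)^2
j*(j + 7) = j^2 + 7*j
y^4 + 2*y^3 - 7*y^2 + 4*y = y*(y - 1)^2*(y + 4)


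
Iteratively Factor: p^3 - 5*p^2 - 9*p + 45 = (p - 5)*(p^2 - 9) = (p - 5)*(p - 3)*(p + 3)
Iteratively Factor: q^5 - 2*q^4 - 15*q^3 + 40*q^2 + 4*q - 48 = (q - 3)*(q^4 + q^3 - 12*q^2 + 4*q + 16) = (q - 3)*(q - 2)*(q^3 + 3*q^2 - 6*q - 8) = (q - 3)*(q - 2)*(q + 1)*(q^2 + 2*q - 8) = (q - 3)*(q - 2)*(q + 1)*(q + 4)*(q - 2)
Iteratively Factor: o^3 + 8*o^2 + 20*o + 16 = (o + 2)*(o^2 + 6*o + 8) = (o + 2)^2*(o + 4)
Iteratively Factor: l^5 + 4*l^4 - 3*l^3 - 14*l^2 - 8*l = (l - 2)*(l^4 + 6*l^3 + 9*l^2 + 4*l) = l*(l - 2)*(l^3 + 6*l^2 + 9*l + 4) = l*(l - 2)*(l + 1)*(l^2 + 5*l + 4) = l*(l - 2)*(l + 1)*(l + 4)*(l + 1)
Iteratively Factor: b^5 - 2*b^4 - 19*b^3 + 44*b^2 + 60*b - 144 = (b - 2)*(b^4 - 19*b^2 + 6*b + 72) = (b - 3)*(b - 2)*(b^3 + 3*b^2 - 10*b - 24) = (b - 3)*(b - 2)*(b + 2)*(b^2 + b - 12) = (b - 3)^2*(b - 2)*(b + 2)*(b + 4)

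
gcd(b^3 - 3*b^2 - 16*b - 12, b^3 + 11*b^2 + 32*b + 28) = b + 2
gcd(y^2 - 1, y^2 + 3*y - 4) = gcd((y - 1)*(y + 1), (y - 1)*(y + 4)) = y - 1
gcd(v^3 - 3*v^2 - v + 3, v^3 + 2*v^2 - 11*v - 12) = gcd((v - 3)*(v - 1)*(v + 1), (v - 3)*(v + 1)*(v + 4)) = v^2 - 2*v - 3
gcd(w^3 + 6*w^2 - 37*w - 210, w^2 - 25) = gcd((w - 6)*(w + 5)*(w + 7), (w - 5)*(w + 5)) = w + 5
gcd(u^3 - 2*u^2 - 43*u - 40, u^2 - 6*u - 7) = u + 1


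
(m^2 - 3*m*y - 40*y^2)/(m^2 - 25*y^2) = (-m + 8*y)/(-m + 5*y)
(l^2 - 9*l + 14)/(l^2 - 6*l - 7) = (l - 2)/(l + 1)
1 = 1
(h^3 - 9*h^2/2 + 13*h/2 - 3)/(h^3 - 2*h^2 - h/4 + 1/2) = 2*(2*h^2 - 5*h + 3)/(4*h^2 - 1)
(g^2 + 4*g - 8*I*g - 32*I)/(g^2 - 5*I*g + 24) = (g + 4)/(g + 3*I)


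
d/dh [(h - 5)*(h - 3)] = 2*h - 8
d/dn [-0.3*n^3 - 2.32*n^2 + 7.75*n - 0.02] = -0.9*n^2 - 4.64*n + 7.75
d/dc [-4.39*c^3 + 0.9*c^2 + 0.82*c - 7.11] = -13.17*c^2 + 1.8*c + 0.82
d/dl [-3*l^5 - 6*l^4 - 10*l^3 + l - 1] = -15*l^4 - 24*l^3 - 30*l^2 + 1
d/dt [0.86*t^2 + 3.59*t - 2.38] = 1.72*t + 3.59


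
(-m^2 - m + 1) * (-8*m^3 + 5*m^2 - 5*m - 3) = 8*m^5 + 3*m^4 - 8*m^3 + 13*m^2 - 2*m - 3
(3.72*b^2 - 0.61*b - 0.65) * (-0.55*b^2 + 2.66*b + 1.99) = -2.046*b^4 + 10.2307*b^3 + 6.1377*b^2 - 2.9429*b - 1.2935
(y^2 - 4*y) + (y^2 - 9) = 2*y^2 - 4*y - 9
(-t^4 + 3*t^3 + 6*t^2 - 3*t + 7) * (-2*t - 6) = 2*t^5 - 30*t^3 - 30*t^2 + 4*t - 42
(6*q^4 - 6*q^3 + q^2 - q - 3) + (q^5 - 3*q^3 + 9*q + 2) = q^5 + 6*q^4 - 9*q^3 + q^2 + 8*q - 1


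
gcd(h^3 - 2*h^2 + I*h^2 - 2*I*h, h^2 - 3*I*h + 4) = h + I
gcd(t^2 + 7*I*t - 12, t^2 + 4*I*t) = t + 4*I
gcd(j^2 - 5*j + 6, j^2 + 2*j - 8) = j - 2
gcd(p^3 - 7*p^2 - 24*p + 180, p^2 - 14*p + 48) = p - 6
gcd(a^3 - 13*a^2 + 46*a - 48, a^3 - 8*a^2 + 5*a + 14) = a - 2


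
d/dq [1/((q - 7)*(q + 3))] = 2*(2 - q)/(q^4 - 8*q^3 - 26*q^2 + 168*q + 441)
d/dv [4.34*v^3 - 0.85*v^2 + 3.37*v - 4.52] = 13.02*v^2 - 1.7*v + 3.37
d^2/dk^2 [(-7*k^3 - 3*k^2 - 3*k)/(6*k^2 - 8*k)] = -175/(27*k^3 - 108*k^2 + 144*k - 64)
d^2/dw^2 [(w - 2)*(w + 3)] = 2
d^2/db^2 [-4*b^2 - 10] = -8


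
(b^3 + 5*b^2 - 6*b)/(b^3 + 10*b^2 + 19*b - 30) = b/(b + 5)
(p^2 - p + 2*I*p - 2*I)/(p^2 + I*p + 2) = (p - 1)/(p - I)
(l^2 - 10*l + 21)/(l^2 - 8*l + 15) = (l - 7)/(l - 5)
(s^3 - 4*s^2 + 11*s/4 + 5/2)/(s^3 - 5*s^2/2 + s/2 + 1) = (s - 5/2)/(s - 1)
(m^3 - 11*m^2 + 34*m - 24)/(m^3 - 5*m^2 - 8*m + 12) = (m - 4)/(m + 2)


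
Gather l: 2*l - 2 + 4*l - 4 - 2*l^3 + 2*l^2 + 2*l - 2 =-2*l^3 + 2*l^2 + 8*l - 8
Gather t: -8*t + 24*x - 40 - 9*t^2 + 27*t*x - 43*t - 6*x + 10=-9*t^2 + t*(27*x - 51) + 18*x - 30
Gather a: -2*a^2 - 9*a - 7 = -2*a^2 - 9*a - 7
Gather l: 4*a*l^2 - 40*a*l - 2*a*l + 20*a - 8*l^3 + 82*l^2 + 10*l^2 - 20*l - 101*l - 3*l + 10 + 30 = 20*a - 8*l^3 + l^2*(4*a + 92) + l*(-42*a - 124) + 40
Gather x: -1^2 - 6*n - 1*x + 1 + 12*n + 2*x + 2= 6*n + x + 2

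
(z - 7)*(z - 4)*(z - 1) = z^3 - 12*z^2 + 39*z - 28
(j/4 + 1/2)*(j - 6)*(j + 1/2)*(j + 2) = j^4/4 - 3*j^3/8 - 21*j^2/4 - 17*j/2 - 3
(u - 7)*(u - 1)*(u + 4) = u^3 - 4*u^2 - 25*u + 28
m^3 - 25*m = m*(m - 5)*(m + 5)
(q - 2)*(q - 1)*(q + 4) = q^3 + q^2 - 10*q + 8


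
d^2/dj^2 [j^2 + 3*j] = 2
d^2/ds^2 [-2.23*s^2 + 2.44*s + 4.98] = -4.46000000000000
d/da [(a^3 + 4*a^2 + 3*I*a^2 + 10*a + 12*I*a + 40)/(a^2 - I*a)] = (a^4 - 2*I*a^3 - a^2*(7 + 16*I) - 80*a + 40*I)/(a^2*(a^2 - 2*I*a - 1))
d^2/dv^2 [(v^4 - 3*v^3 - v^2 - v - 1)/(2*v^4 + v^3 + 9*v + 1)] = 2*(-14*v^9 - 12*v^8 - 138*v^7 + 292*v^6 + 225*v^5 + 360*v^4 - 171*v^3 - 84*v^2 - 6*v - 73)/(8*v^12 + 12*v^11 + 6*v^10 + 109*v^9 + 120*v^8 + 39*v^7 + 489*v^6 + 351*v^5 + 60*v^4 + 732*v^3 + 243*v^2 + 27*v + 1)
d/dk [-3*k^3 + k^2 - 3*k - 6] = -9*k^2 + 2*k - 3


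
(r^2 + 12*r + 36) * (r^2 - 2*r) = r^4 + 10*r^3 + 12*r^2 - 72*r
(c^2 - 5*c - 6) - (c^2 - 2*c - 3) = -3*c - 3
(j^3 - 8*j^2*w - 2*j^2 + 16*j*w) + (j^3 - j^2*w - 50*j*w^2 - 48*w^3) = 2*j^3 - 9*j^2*w - 2*j^2 - 50*j*w^2 + 16*j*w - 48*w^3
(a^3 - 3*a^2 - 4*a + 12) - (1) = a^3 - 3*a^2 - 4*a + 11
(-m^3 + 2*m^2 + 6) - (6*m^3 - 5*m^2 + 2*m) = -7*m^3 + 7*m^2 - 2*m + 6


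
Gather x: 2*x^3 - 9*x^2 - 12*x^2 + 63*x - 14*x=2*x^3 - 21*x^2 + 49*x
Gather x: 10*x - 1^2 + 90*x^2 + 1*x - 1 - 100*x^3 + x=-100*x^3 + 90*x^2 + 12*x - 2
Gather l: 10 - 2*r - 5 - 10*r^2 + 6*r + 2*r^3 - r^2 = 2*r^3 - 11*r^2 + 4*r + 5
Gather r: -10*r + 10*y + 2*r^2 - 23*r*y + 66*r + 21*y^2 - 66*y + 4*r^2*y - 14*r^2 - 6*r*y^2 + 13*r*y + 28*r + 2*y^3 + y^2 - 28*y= r^2*(4*y - 12) + r*(-6*y^2 - 10*y + 84) + 2*y^3 + 22*y^2 - 84*y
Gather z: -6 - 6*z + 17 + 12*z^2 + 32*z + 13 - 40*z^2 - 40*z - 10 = -28*z^2 - 14*z + 14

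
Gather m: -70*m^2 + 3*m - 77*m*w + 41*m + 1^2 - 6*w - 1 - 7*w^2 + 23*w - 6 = -70*m^2 + m*(44 - 77*w) - 7*w^2 + 17*w - 6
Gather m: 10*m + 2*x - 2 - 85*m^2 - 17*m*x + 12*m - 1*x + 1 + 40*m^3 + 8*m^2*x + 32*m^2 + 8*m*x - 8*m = 40*m^3 + m^2*(8*x - 53) + m*(14 - 9*x) + x - 1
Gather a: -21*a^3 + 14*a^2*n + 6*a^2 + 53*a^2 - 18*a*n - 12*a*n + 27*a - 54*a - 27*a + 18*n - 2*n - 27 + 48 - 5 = -21*a^3 + a^2*(14*n + 59) + a*(-30*n - 54) + 16*n + 16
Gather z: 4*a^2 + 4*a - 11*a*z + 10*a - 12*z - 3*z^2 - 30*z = 4*a^2 + 14*a - 3*z^2 + z*(-11*a - 42)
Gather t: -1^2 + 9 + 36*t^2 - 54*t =36*t^2 - 54*t + 8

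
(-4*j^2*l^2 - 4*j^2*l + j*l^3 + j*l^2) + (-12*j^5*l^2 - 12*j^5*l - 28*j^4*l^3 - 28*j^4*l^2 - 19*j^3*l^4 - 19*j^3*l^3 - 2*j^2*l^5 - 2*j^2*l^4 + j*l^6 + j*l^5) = -12*j^5*l^2 - 12*j^5*l - 28*j^4*l^3 - 28*j^4*l^2 - 19*j^3*l^4 - 19*j^3*l^3 - 2*j^2*l^5 - 2*j^2*l^4 - 4*j^2*l^2 - 4*j^2*l + j*l^6 + j*l^5 + j*l^3 + j*l^2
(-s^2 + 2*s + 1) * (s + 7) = -s^3 - 5*s^2 + 15*s + 7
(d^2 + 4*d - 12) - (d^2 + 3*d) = d - 12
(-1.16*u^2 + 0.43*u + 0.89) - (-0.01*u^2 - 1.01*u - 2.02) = -1.15*u^2 + 1.44*u + 2.91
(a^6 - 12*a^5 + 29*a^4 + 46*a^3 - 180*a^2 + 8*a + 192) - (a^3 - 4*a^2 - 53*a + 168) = a^6 - 12*a^5 + 29*a^4 + 45*a^3 - 176*a^2 + 61*a + 24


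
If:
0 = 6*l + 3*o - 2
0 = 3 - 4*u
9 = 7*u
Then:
No Solution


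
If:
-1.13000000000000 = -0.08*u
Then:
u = 14.12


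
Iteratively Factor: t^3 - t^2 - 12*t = (t - 4)*(t^2 + 3*t) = (t - 4)*(t + 3)*(t)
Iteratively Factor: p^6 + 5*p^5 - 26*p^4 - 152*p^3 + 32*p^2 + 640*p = (p + 4)*(p^5 + p^4 - 30*p^3 - 32*p^2 + 160*p) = (p - 5)*(p + 4)*(p^4 + 6*p^3 - 32*p) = (p - 5)*(p + 4)^2*(p^3 + 2*p^2 - 8*p) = (p - 5)*(p + 4)^3*(p^2 - 2*p) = (p - 5)*(p - 2)*(p + 4)^3*(p)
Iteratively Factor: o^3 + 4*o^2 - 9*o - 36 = (o - 3)*(o^2 + 7*o + 12) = (o - 3)*(o + 4)*(o + 3)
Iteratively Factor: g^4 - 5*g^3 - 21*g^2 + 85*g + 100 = (g - 5)*(g^3 - 21*g - 20) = (g - 5)*(g + 4)*(g^2 - 4*g - 5) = (g - 5)*(g + 1)*(g + 4)*(g - 5)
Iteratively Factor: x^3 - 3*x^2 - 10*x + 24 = (x + 3)*(x^2 - 6*x + 8) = (x - 4)*(x + 3)*(x - 2)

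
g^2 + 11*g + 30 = (g + 5)*(g + 6)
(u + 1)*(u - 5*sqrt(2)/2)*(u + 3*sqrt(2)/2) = u^3 - sqrt(2)*u^2 + u^2 - 15*u/2 - sqrt(2)*u - 15/2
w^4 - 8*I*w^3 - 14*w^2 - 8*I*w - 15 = (w - 5*I)*(w - 3*I)*(w - I)*(w + I)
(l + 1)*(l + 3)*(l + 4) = l^3 + 8*l^2 + 19*l + 12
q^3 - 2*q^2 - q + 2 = (q - 2)*(q - 1)*(q + 1)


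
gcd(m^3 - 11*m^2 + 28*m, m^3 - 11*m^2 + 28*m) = m^3 - 11*m^2 + 28*m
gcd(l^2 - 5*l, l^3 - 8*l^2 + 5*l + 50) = l - 5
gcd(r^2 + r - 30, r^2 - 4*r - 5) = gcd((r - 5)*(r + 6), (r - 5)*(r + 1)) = r - 5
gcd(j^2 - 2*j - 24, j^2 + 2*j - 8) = j + 4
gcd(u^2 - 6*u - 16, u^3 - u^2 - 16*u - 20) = u + 2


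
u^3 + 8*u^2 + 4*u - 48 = (u - 2)*(u + 4)*(u + 6)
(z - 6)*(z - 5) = z^2 - 11*z + 30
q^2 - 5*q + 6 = (q - 3)*(q - 2)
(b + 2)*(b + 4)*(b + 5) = b^3 + 11*b^2 + 38*b + 40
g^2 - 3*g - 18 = (g - 6)*(g + 3)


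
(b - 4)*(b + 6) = b^2 + 2*b - 24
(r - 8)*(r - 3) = r^2 - 11*r + 24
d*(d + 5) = d^2 + 5*d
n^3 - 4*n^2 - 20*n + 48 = (n - 6)*(n - 2)*(n + 4)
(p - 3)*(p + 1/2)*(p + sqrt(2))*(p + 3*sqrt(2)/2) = p^4 - 5*p^3/2 + 5*sqrt(2)*p^3/2 - 25*sqrt(2)*p^2/4 + 3*p^2/2 - 15*p/2 - 15*sqrt(2)*p/4 - 9/2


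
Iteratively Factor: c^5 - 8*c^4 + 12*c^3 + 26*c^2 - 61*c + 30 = (c - 1)*(c^4 - 7*c^3 + 5*c^2 + 31*c - 30) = (c - 5)*(c - 1)*(c^3 - 2*c^2 - 5*c + 6) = (c - 5)*(c - 1)^2*(c^2 - c - 6) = (c - 5)*(c - 1)^2*(c + 2)*(c - 3)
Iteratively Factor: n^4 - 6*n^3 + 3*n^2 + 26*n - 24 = (n + 2)*(n^3 - 8*n^2 + 19*n - 12) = (n - 4)*(n + 2)*(n^2 - 4*n + 3) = (n - 4)*(n - 3)*(n + 2)*(n - 1)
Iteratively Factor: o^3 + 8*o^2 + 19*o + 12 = (o + 1)*(o^2 + 7*o + 12) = (o + 1)*(o + 4)*(o + 3)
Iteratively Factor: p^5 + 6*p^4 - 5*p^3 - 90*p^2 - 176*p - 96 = (p + 1)*(p^4 + 5*p^3 - 10*p^2 - 80*p - 96) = (p + 1)*(p + 2)*(p^3 + 3*p^2 - 16*p - 48) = (p + 1)*(p + 2)*(p + 4)*(p^2 - p - 12) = (p + 1)*(p + 2)*(p + 3)*(p + 4)*(p - 4)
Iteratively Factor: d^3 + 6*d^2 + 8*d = (d + 2)*(d^2 + 4*d) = d*(d + 2)*(d + 4)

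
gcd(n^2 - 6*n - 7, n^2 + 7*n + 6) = n + 1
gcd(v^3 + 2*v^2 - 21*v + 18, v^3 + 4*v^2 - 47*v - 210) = v + 6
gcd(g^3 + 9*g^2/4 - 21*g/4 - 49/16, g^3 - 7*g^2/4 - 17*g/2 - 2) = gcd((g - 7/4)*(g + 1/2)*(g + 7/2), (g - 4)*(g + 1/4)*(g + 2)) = 1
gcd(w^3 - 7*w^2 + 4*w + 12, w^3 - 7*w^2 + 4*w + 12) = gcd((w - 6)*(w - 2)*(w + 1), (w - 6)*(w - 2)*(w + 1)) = w^3 - 7*w^2 + 4*w + 12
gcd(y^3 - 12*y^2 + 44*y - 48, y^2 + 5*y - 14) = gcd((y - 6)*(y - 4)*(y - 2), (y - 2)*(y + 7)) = y - 2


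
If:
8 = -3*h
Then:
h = -8/3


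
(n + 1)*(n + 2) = n^2 + 3*n + 2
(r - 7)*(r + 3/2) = r^2 - 11*r/2 - 21/2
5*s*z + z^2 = z*(5*s + z)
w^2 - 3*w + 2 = (w - 2)*(w - 1)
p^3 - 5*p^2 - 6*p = p*(p - 6)*(p + 1)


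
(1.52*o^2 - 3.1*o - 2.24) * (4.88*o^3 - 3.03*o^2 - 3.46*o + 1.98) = 7.4176*o^5 - 19.7336*o^4 - 6.7974*o^3 + 20.5228*o^2 + 1.6124*o - 4.4352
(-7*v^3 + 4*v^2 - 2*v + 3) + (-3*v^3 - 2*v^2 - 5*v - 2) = -10*v^3 + 2*v^2 - 7*v + 1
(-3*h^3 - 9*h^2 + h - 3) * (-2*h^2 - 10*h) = 6*h^5 + 48*h^4 + 88*h^3 - 4*h^2 + 30*h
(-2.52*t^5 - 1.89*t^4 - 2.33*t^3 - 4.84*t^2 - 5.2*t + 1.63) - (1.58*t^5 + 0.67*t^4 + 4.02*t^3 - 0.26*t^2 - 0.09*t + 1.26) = -4.1*t^5 - 2.56*t^4 - 6.35*t^3 - 4.58*t^2 - 5.11*t + 0.37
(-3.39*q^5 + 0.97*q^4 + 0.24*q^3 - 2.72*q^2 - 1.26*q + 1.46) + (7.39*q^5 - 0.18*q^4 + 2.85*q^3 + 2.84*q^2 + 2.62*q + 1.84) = 4.0*q^5 + 0.79*q^4 + 3.09*q^3 + 0.12*q^2 + 1.36*q + 3.3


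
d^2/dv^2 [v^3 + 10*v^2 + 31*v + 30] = 6*v + 20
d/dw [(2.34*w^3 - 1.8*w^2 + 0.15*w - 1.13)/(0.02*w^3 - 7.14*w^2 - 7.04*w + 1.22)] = (-16.6716*w^4 - 32.9532*w^3 + 22.3752*w^2 - 20.5284*w - 7.7722)/(0.0004*w^6 - 0.2856*w^5 + 50.698*w^4 + 100.58*w^3 + 32.14*w^2 - 17.1776*w + 1.4884)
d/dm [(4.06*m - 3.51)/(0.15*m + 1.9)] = (1.236075*m + 15.65695)/(0.15*m + 1.9)^3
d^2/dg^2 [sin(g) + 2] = -sin(g)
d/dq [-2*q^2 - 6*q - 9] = -4*q - 6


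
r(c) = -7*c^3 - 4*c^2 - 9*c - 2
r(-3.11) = 197.86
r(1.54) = -50.91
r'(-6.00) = -717.00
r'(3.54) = -300.48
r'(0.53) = -19.14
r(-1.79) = 41.44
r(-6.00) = 1420.00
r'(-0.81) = -16.30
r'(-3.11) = -187.23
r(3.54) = -394.52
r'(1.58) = -74.06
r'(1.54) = -71.12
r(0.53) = -8.94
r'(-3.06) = -181.16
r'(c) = -21*c^2 - 8*c - 9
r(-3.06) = 188.65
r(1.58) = -53.82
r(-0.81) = 6.39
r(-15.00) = 22858.00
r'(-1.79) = -61.97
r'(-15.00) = -4614.00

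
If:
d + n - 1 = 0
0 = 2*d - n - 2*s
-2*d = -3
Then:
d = 3/2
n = -1/2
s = 7/4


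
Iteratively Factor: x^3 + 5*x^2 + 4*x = (x + 4)*(x^2 + x) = (x + 1)*(x + 4)*(x)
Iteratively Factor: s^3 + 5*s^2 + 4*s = (s + 4)*(s^2 + s) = s*(s + 4)*(s + 1)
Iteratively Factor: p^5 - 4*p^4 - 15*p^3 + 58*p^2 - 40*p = (p + 4)*(p^4 - 8*p^3 + 17*p^2 - 10*p) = (p - 1)*(p + 4)*(p^3 - 7*p^2 + 10*p) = (p - 2)*(p - 1)*(p + 4)*(p^2 - 5*p) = (p - 5)*(p - 2)*(p - 1)*(p + 4)*(p)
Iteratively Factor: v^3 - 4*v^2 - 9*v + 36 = (v - 4)*(v^2 - 9) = (v - 4)*(v - 3)*(v + 3)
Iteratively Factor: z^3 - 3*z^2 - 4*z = (z)*(z^2 - 3*z - 4) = z*(z - 4)*(z + 1)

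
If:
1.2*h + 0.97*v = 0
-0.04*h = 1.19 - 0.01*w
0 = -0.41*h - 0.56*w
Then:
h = -25.15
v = 31.11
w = 18.41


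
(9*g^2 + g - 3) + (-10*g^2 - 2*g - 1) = -g^2 - g - 4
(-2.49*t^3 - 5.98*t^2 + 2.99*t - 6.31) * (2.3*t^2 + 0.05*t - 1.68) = -5.727*t^5 - 13.8785*t^4 + 10.7612*t^3 - 4.3171*t^2 - 5.3387*t + 10.6008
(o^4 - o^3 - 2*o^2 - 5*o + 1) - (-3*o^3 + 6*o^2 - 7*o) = o^4 + 2*o^3 - 8*o^2 + 2*o + 1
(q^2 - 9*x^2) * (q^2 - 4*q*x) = q^4 - 4*q^3*x - 9*q^2*x^2 + 36*q*x^3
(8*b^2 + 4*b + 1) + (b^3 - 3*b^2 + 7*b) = b^3 + 5*b^2 + 11*b + 1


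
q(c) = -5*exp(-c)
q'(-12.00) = 813773.96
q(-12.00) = -813773.96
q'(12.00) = 0.00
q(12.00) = 0.00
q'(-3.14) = 115.52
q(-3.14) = -115.52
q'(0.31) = 3.67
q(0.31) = -3.67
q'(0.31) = 3.67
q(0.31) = -3.67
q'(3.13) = 0.22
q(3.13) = -0.22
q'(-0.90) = 12.30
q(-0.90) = -12.30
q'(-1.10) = 15.02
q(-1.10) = -15.02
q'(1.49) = 1.13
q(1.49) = -1.13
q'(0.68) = 2.53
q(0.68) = -2.53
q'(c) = 5*exp(-c)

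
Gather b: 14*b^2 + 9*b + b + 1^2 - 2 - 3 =14*b^2 + 10*b - 4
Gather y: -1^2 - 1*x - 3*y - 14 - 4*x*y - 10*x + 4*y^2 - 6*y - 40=-11*x + 4*y^2 + y*(-4*x - 9) - 55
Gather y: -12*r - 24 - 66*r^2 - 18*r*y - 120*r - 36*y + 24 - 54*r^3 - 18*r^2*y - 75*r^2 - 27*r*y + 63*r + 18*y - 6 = -54*r^3 - 141*r^2 - 69*r + y*(-18*r^2 - 45*r - 18) - 6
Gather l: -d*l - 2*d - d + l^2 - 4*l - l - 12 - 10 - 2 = -3*d + l^2 + l*(-d - 5) - 24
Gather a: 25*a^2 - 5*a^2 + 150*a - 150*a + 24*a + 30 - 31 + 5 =20*a^2 + 24*a + 4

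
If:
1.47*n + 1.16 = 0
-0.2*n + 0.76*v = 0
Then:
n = -0.79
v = -0.21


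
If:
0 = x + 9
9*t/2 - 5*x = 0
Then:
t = -10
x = -9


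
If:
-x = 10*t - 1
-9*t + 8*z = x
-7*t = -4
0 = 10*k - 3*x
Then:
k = -99/70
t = 4/7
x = -33/7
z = 3/56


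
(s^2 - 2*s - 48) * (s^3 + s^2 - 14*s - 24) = s^5 - s^4 - 64*s^3 - 44*s^2 + 720*s + 1152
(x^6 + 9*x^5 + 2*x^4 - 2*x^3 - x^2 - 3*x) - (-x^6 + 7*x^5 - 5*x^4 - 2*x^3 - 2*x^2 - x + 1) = 2*x^6 + 2*x^5 + 7*x^4 + x^2 - 2*x - 1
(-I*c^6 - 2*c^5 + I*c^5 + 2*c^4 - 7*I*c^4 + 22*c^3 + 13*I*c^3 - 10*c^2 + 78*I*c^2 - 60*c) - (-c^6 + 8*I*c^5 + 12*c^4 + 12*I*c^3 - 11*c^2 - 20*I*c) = c^6 - I*c^6 - 2*c^5 - 7*I*c^5 - 10*c^4 - 7*I*c^4 + 22*c^3 + I*c^3 + c^2 + 78*I*c^2 - 60*c + 20*I*c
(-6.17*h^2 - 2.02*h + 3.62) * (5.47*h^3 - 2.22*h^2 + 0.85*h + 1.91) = -33.7499*h^5 + 2.648*h^4 + 19.0413*h^3 - 21.5381*h^2 - 0.7812*h + 6.9142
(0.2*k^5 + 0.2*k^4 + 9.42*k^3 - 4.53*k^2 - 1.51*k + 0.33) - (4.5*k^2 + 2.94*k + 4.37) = 0.2*k^5 + 0.2*k^4 + 9.42*k^3 - 9.03*k^2 - 4.45*k - 4.04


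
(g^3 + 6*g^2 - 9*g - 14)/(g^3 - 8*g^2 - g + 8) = (g^2 + 5*g - 14)/(g^2 - 9*g + 8)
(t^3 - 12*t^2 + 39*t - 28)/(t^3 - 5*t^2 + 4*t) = (t - 7)/t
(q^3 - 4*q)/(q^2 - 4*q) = (q^2 - 4)/(q - 4)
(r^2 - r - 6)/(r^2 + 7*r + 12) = (r^2 - r - 6)/(r^2 + 7*r + 12)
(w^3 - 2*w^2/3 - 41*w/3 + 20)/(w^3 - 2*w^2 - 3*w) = (3*w^2 + 7*w - 20)/(3*w*(w + 1))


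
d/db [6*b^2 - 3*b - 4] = 12*b - 3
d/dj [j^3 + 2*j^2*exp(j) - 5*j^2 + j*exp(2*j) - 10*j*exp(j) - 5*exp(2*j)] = 2*j^2*exp(j) + 3*j^2 + 2*j*exp(2*j) - 6*j*exp(j) - 10*j - 9*exp(2*j) - 10*exp(j)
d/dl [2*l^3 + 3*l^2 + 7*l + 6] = 6*l^2 + 6*l + 7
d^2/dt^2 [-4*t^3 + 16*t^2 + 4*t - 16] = 32 - 24*t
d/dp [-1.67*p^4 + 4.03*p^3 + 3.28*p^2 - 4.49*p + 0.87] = -6.68*p^3 + 12.09*p^2 + 6.56*p - 4.49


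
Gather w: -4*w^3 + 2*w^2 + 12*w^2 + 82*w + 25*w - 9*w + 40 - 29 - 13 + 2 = -4*w^3 + 14*w^2 + 98*w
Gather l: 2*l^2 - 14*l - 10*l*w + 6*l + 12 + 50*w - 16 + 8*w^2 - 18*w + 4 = 2*l^2 + l*(-10*w - 8) + 8*w^2 + 32*w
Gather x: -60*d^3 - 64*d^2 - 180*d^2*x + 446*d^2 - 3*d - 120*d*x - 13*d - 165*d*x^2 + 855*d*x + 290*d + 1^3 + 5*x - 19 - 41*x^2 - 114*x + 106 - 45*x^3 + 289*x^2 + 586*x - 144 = -60*d^3 + 382*d^2 + 274*d - 45*x^3 + x^2*(248 - 165*d) + x*(-180*d^2 + 735*d + 477) - 56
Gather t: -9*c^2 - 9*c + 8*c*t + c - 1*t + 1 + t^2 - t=-9*c^2 - 8*c + t^2 + t*(8*c - 2) + 1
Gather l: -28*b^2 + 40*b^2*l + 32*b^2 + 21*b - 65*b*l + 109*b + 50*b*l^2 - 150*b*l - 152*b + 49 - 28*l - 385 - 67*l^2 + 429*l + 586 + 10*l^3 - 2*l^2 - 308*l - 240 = 4*b^2 - 22*b + 10*l^3 + l^2*(50*b - 69) + l*(40*b^2 - 215*b + 93) + 10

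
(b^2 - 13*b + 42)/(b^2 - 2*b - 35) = (b - 6)/(b + 5)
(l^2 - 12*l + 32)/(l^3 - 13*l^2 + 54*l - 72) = (l - 8)/(l^2 - 9*l + 18)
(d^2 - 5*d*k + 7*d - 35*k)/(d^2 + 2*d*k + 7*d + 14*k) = (d - 5*k)/(d + 2*k)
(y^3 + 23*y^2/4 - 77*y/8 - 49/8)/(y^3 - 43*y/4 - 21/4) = (4*y^2 + 21*y - 49)/(2*(2*y^2 - y - 21))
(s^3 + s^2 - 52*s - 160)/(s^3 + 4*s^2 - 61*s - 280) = (s + 4)/(s + 7)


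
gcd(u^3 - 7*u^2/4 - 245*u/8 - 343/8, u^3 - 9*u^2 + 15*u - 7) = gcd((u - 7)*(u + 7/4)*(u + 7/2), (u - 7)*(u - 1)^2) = u - 7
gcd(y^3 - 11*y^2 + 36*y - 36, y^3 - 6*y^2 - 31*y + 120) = y - 3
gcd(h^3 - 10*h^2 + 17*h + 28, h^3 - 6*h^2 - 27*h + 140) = h^2 - 11*h + 28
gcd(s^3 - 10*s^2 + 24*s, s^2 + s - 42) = s - 6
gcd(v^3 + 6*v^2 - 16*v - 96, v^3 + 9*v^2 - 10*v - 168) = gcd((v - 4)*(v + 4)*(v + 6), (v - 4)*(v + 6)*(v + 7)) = v^2 + 2*v - 24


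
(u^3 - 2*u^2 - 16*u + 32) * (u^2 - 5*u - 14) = u^5 - 7*u^4 - 20*u^3 + 140*u^2 + 64*u - 448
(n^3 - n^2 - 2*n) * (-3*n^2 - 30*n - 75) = -3*n^5 - 27*n^4 - 39*n^3 + 135*n^2 + 150*n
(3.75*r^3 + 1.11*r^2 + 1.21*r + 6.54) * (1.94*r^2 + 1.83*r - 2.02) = 7.275*r^5 + 9.0159*r^4 - 3.1963*r^3 + 12.6597*r^2 + 9.524*r - 13.2108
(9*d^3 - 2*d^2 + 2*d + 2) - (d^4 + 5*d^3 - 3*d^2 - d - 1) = -d^4 + 4*d^3 + d^2 + 3*d + 3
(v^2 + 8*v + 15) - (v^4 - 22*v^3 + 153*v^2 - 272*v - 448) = -v^4 + 22*v^3 - 152*v^2 + 280*v + 463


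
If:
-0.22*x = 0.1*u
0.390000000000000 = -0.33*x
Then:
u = 2.60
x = -1.18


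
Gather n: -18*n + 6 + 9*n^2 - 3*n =9*n^2 - 21*n + 6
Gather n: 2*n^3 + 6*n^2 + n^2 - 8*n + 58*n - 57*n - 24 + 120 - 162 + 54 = 2*n^3 + 7*n^2 - 7*n - 12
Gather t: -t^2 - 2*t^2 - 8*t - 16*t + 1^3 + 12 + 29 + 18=-3*t^2 - 24*t + 60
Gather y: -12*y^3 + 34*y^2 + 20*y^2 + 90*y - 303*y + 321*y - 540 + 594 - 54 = -12*y^3 + 54*y^2 + 108*y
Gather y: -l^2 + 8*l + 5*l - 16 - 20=-l^2 + 13*l - 36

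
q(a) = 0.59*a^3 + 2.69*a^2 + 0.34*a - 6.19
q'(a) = 1.77*a^2 + 5.38*a + 0.34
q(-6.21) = -45.86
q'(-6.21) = 35.19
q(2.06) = 11.08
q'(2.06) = 18.93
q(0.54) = -5.13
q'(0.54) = 3.76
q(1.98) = 9.61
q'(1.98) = 17.93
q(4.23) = 88.04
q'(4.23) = 54.77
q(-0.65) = -5.44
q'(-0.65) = -2.41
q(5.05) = 140.11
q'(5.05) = 72.65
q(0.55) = -5.09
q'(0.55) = 3.83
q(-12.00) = -642.43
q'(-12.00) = 190.66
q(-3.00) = 1.07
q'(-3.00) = 0.13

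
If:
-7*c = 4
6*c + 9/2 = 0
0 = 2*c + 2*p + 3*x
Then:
No Solution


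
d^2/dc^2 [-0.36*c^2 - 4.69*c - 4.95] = -0.720000000000000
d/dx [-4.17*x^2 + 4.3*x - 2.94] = 4.3 - 8.34*x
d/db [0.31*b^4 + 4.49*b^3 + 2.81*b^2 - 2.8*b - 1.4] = 1.24*b^3 + 13.47*b^2 + 5.62*b - 2.8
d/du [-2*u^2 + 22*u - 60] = 22 - 4*u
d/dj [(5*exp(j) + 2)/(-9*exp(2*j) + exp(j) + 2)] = ((5*exp(j) + 2)*(18*exp(j) - 1) - 45*exp(2*j) + 5*exp(j) + 10)*exp(j)/(-9*exp(2*j) + exp(j) + 2)^2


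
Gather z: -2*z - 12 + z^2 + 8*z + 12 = z^2 + 6*z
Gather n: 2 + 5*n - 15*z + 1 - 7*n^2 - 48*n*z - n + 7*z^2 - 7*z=-7*n^2 + n*(4 - 48*z) + 7*z^2 - 22*z + 3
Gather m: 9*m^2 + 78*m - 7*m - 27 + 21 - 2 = 9*m^2 + 71*m - 8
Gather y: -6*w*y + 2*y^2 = -6*w*y + 2*y^2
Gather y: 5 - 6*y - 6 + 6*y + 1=0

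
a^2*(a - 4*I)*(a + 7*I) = a^4 + 3*I*a^3 + 28*a^2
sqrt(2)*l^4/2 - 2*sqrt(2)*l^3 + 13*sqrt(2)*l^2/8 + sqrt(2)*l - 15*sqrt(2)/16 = (l - 5/2)*(l - 3/2)*(l - sqrt(2)/2)*(sqrt(2)*l/2 + 1/2)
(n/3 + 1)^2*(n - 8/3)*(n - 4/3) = n^4/9 + 2*n^3/9 - 103*n^2/81 - 44*n/27 + 32/9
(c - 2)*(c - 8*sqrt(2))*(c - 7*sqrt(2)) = c^3 - 15*sqrt(2)*c^2 - 2*c^2 + 30*sqrt(2)*c + 112*c - 224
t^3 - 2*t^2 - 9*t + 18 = (t - 3)*(t - 2)*(t + 3)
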